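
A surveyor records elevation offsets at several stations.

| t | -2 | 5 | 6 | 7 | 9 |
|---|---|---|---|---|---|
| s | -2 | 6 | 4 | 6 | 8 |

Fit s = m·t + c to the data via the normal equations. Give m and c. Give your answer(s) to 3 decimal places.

m = 0.886, c = -0.029

Sums needed: Σt·t = 195, Σt = 25, Σ1 = 5.
Moment sums: Σt·s = 172, Σs = 22.
Normal equations: [[195, 25]; [25, 5]]·[m, c]ᵀ = [172, 22]ᵀ.
Δ = 195·5 − 25² = 350.
m = (172·5 − 25·22)/350 = 31/35; c = (195·22 − 25·172)/350 = -1/35.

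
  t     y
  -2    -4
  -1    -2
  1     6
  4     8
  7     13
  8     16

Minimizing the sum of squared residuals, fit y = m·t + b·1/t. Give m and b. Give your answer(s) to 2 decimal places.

m = 1.89, b = 1.92

The normal equations are: 135·m + 6·b = 267;  6·m + (7365/3136)·b = 111/7.
(Σt·t = 135, Σt·1/t = 6, Σ1/t·1/t = 7365/3136, Σt·y = 267, Σ1/t·y = 111/7.)
Δ = 135·(7365/3136) − 6² = 881379/3136.
m = (267·(7365/3136) − 6·(111/7))/(881379/3136) = 185343/97931; b = (135·(111/7) − 6·267)/(881379/3136) = 187712/97931.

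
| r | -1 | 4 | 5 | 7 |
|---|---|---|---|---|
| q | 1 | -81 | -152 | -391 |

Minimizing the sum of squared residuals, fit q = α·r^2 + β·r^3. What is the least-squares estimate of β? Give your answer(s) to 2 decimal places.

Forming MᵀM = [[3283, 20955]; [20955, 137371]] and Mᵀq = [-24254, -158298]ᵀ gives MᵀM·[α, β]ᵀ = Mᵀq.
Determinant 3283·137371 − 20955² = 11876968.
α = ((-24254)·137371 − 20955·(-158298))/11876968 = -3665411/2969242; β = (3283·(-158298) − 20955·(-24254))/11876968 = -2862441/2969242.

β = -0.96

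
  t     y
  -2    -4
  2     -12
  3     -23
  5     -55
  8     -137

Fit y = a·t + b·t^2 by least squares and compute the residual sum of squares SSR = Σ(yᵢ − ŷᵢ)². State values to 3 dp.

Sums needed: Σt·t = 106, Σt·t^2 = 664, Σt^2·t^2 = 4834.
Right-hand side: Σt·y = -1456, Σt^2·y = -10414.
So AᵀA·[a, b]ᵀ = Aᵀy: [[106, 664]; [664, 4834]]·[a, b]ᵀ = [-1456, -10414]ᵀ.
Δ = 106·4834 − 664² = 71508.
a = ((-1456)·4834 − 664·(-10414))/71508 = -10284/5959; b = (106·(-10414) − 664·(-1456))/71508 = -11425/5959.
Residuals: 1296/5959, -5240/5959, -3380/5959, 9300/5959, -2911/5959; SSR = 22743/5959.

SSR = 3.817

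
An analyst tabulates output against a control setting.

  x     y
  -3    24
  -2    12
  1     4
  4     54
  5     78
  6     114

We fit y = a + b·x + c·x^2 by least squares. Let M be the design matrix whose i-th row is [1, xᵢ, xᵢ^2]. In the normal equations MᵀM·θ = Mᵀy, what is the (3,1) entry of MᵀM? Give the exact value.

Row 3 ↔ basis x^2, column 1 ↔ basis 1, so (MᵀM)_{3,1} = Σᵢ x^2 = (9)·(1) + (4)·(1) + (1)·(1) + (16)·(1) + (25)·(1) + (36)·(1) = 91.

91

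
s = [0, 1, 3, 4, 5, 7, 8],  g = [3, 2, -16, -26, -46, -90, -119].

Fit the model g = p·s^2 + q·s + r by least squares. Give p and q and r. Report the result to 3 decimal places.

p = -1.867, q = -0.334, r = 3.361

Sums needed: Σs^2·s^2 = 7460, Σs^2·s = 1072, Σs^2 = 164, Σs·s = 164, Σs = 28, Σ1 = 7.
For Aᵀg: Σs^2·g = -13734, Σs·g = -1962, Σg = -292.
Row-reducing yields p = -631/338, q = -113/338, r = 568/169.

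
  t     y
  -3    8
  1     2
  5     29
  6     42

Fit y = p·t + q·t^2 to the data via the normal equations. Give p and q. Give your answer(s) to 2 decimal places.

The normal system XᵀX·[p, q]ᵀ = Xᵀy is [[71, 315]; [315, 2003]]·[p, q]ᵀ = [375, 2311]ᵀ.
Determinant 71·2003 − 315² = 42988.
p = (375·2003 − 315·2311)/42988 = 5790/10747; q = (71·2311 − 315·375)/42988 = 11489/10747.

p = 0.54, q = 1.07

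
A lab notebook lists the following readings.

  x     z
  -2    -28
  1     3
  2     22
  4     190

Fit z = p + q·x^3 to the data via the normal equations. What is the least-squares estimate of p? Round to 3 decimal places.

Setting ∂/∂p … = 0 gives: 4·p + 65·q = 187;  65·p + 4225·q = 12563.
(Σ1 = 4, Σx^3 = 65, Σx^3·x^3 = 4225, Σz = 187, Σx^3·z = 12563.)
Eliminating q: 4225·(row 1) − 65·(row 2) gives 12675·p = 4225·187 − 65·12563 = -26520, so p = -136/65.
Then q = (12563 − 65·(-136/65))/4225 = 12699/4225.

p = -2.092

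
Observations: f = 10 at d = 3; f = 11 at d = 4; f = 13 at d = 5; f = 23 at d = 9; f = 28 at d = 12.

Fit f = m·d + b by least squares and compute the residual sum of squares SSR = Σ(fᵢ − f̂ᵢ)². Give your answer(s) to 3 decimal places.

SSR = 2.038

Normal-equation sums: Σd·d = 275, Σd = 33, Σ1 = 5.
And Σd·f = 682, Σf = 85.
Normal equations: [[275, 33]; [33, 5]]·[m, b]ᵀ = [682, 85]ᵀ.
Determinant 275·5 − 33² = 286.
m = (682·5 − 33·85)/286 = 55/26; b = (275·85 − 33·682)/286 = 79/26.
Residuals: 8/13, -1/2, -8/13, 12/13, -11/26; SSR = 53/26.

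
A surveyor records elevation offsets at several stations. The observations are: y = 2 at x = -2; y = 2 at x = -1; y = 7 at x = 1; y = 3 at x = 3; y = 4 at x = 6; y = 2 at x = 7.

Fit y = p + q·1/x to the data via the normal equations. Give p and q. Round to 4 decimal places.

p = 3.2791, q = 2.2762

AᵀA·[p, q]ᵀ = Aᵀy reads: 6·p + (1/7)·q = 20;  (1/7)·p + (2125/882)·q = 125/21.
Δ = 6·(2125/882) − (1/7)² = 2122/147.
p = (20·(2125/882) − (1/7)·(125/21))/(2122/147) = 20875/6366; q = (6·(125/21) − (1/7)·20)/(2122/147) = 2415/1061.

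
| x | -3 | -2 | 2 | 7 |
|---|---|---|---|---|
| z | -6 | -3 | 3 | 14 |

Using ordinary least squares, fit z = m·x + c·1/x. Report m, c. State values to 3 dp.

m = 2.057, c = -1.947

Compute the Gram sums: Σx·x = 66, Σx·1/x = 4, Σ1/x·1/x = 557/882.
And Σx·z = 128, Σ1/x·z = 7.
Determinant 66·(557/882) − 4² = 3775/147.
m = (128·(557/882) − 4·7)/(3775/147) = 932/453; c = (66·7 − 4·128)/(3775/147) = -294/151.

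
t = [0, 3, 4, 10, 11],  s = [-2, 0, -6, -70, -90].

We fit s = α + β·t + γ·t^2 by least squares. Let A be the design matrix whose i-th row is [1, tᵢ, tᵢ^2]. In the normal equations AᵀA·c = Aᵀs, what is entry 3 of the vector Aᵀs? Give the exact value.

-17986

Entry 3 ↔ basis t^2, so (Aᵀs)_{3} = Σᵢ (t^2)·sᵢ = (0)·(-2) + (9)·(0) + (16)·(-6) + (100)·(-70) + (121)·(-90) = -17986.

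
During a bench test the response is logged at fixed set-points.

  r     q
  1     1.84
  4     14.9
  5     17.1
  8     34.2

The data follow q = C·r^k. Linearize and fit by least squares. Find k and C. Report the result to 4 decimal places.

With ln qᵢ as the transformed response and ln rᵢ as the regressor:
Σln r = 5.0752, Σ(ln r)² = 8.8362, Σln q = 9.6824, Σln r·ln q = 15.6593.
Equations: 8.8362·k + 5.0752·ln C = 15.6593;  5.0752·k + 4·ln C = 9.6824.
Δ = 8.8362·4 − (5.0752)² = 9.5873; k = (15.6593·4 − 5.0752·9.6824)/9.5873 = 1.40780, ln C = (8.8362·9.6824 − 5.0752·15.6593)/9.5873 = 0.63440, so C = exp(0.63440) = 1.88590.

k = 1.4078, C = 1.8859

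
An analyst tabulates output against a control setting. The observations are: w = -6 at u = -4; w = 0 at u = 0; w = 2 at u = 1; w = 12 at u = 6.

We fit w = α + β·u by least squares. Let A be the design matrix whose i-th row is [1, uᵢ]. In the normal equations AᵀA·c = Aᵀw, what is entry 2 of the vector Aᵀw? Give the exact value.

98

Entry 2 ↔ basis u, so (Aᵀw)_{2} = Σᵢ (u)·wᵢ = (-4)·(-6) + (0)·(0) + (1)·(2) + (6)·(12) = 98.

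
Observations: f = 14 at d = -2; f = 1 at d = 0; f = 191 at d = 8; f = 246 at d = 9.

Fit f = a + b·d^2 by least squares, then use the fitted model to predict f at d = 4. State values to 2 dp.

f̂ = 49.25

Compute the Gram sums: Σ1 = 4, Σd^2 = 149, Σd^2·d^2 = 10673.
Moment sums: Σf = 452, Σd^2·f = 32206.
Determinant 4·10673 − 149² = 20491.
a = (452·10673 − 149·32206)/20491 = 25502/20491; b = (4·32206 − 149·452)/20491 = 61476/20491.
At d = 4: f̂ = (25502/20491)·(1) + (61476/20491)·(16) = 1009118/20491.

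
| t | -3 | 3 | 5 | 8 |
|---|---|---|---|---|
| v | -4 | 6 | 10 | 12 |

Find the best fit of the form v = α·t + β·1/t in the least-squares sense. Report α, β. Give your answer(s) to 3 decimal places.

From the data, Σt·t = 107, Σt·1/t = 4, Σ1/t·1/t = 4001/14400.
For Xᵀv: Σt·v = 176, Σ1/t·v = 41/6.
Eliminating β: (4001/14400)·(row 1) − 4·(row 2) gives (197707/14400)·α = (4001/14400)·176 − 4·(41/6) = 19411/900, so α = 310576/197707.
Then β = ((41/6) − 4·(310576/197707))/(4001/14400) = 391200/197707.

α = 1.571, β = 1.979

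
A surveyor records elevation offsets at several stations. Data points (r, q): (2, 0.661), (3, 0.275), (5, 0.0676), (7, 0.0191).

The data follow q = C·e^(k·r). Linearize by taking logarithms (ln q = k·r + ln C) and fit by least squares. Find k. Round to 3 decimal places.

k = -0.702

Linearized form: ln q = k·r + ln C. From the 4 transformed points,
Sums: Σr = 17.0000, Σ(r)² = 87.0000, Σln q = -8.3572, Σr·ln q = -45.8782.
Normal system: [[87.0000, 17.0000]; [17.0000, 4]]·[k, ln C]ᵀ = [-45.8782, -8.3572]ᵀ.
Δ = 87.0000·4 − (17.0000)² = 59.0000; k = (-45.8782·4 − 17.0000·-8.3572)/59.0000 = -0.70238, ln C = (87.0000·-8.3572 − 17.0000·-45.8782)/59.0000 = 0.89580.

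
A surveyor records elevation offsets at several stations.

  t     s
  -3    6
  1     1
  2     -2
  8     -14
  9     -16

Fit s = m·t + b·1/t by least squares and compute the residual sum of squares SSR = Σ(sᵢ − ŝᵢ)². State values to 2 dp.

From the data, Σt·t = 159, Σt·1/t = 5, Σ1/t·1/t = 7201/5184.
Moment sums: Σt·s = -277, Σ1/t·s = -199/36.
Δ = 159·(7201/5184) − 5² = 338453/1728.
m = ((-277)·(7201/5184) − 5·(-199/36))/(338453/1728) = -1851397/1015359; b = (159·(-199/36) − 5·(-277))/(338453/1728) = 874512/338453.
Residuals: 470825/338453, 243220/1015359, 360308/1015359, 268208/1015359, 41775/338453; SSR = 2237342/1015359.

SSR = 2.20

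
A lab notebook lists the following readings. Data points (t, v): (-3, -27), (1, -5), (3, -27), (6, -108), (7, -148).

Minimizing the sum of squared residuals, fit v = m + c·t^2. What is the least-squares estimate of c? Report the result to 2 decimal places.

Sums needed: Σ1 = 5, Σt^2 = 104, Σt^2·t^2 = 3860.
Moment sums: Σv = -315, Σt^2·v = -11631.
Normal equations: [[5, 104]; [104, 3860]]·[m, c]ᵀ = [-315, -11631]ᵀ.
Δ = 5·3860 − 104² = 8484.
m = ((-315)·3860 − 104·(-11631))/8484 = -523/707; c = (5·(-11631) − 104·(-315))/8484 = -8465/2828.

c = -2.99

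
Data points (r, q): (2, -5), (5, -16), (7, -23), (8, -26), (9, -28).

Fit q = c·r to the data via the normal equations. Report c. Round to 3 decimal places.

With design matrix M, MᵀM = [[223]] and Mᵀq = [-711]ᵀ.
Hence c = -711 / 223 ≈ -3.18834.

c = -3.188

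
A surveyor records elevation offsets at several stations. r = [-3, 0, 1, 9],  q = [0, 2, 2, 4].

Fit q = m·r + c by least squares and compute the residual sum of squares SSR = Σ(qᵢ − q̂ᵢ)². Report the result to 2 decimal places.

Entries of XᵀX: Σr·r = 91, Σr = 7, Σ1 = 4.
Right-hand side: Σr·q = 38, Σq = 8.
det = 91·4 − 7² = 315.
m = (38·4 − 7·8)/315 = 32/105; c = (91·8 − 7·38)/315 = 22/15.
Residuals: -58/105, 8/15, 8/35, -22/105; SSR = 24/35.

SSR = 0.69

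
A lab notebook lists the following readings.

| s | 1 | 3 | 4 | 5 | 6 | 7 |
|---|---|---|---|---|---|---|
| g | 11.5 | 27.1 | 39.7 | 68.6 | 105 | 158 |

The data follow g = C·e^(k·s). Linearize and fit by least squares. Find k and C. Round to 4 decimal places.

k = 0.4418, C = 7.2451

Let Y = ln g. Fitting Y = k·s + ln C by least squares:
Over the data: Σs = 26.0000, Σ(s)² = 136.0000, Σln g = 23.3681, Σs·ln g = 111.5697.
Normal system: [[136.0000, 26.0000]; [26.0000, 6]]·[k, ln C]ᵀ = [111.5697, 23.3681]ᵀ.
Solving (det = 140.0000): k = 0.44177, ln C = 1.98033, so C = exp(1.98033) = 7.24510.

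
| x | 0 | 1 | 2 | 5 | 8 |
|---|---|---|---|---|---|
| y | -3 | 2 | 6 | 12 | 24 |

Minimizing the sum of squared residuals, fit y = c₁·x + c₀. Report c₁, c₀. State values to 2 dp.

c₁ = 3.15, c₀ = -1.88

Compute the Gram sums: Σx·x = 94, Σx = 16, Σ1 = 5.
Moment sums: Σx·y = 266, Σy = 41.
Determinant 94·5 − 16² = 214.
c₁ = (266·5 − 16·41)/214 = 337/107; c₀ = (94·41 − 16·266)/214 = -201/107.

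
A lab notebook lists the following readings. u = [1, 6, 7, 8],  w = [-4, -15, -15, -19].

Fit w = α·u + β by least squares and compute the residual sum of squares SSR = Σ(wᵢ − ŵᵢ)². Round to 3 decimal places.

SSR = 2.672

Forming MᵀM = [[150, 22]; [22, 4]] and Mᵀw = [-351, -53]ᵀ gives MᵀM·[α, β]ᵀ = Mᵀw.
Δ = 150·4 − 22² = 116.
α = ((-351)·4 − 22·(-53))/116 = -119/58; β = (150·(-53) − 22·(-351))/116 = -57/29.
Residuals: 1/58, -21/29, 77/58, -18/29; SSR = 155/58.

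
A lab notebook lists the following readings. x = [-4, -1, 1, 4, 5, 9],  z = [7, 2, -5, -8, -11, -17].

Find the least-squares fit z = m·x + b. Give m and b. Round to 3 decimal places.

Compute the Gram sums: Σx·x = 140, Σx = 14, Σ1 = 6.
For Aᵀz: Σx·z = -275, Σz = -32.
So AᵀA·[m, b]ᵀ = Aᵀz: [[140, 14]; [14, 6]]·[m, b]ᵀ = [-275, -32]ᵀ.
Eliminating b: 6·(row 1) − 14·(row 2) gives 644·m = 6·(-275) − 14·(-32) = -1202, so m = -601/322.
Then b = ((-32) − 14·(-601/322))/6 = -45/46.

m = -1.866, b = -0.978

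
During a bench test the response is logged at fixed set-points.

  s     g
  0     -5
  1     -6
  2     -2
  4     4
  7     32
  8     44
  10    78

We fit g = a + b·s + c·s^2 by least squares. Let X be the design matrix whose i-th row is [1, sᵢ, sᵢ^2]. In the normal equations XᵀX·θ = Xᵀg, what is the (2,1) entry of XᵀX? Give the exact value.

32

Row 2 ↔ basis s, column 1 ↔ basis 1, so (XᵀX)_{2,1} = Σᵢ s = (0)·(1) + (1)·(1) + (2)·(1) + (4)·(1) + (7)·(1) + (8)·(1) + (10)·(1) = 32.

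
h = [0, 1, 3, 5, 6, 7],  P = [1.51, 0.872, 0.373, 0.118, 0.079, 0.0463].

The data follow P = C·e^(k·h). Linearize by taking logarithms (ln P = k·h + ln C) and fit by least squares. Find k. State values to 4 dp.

Linearized form: ln P = k·h + ln C. From the 6 transformed points,
Σh = 22.0000, Σ(h)² = 120.0000, Σln P = -8.4590, Σh·ln P = -50.5190.
Equations: 120.0000·k + 22.0000·ln C = -50.5190;  22.0000·k + 6·ln C = -8.4590.
Δ = 120.0000·6 − (22.0000)² = 236.0000; k = (-50.5190·6 − 22.0000·-8.4590)/236.0000 = -0.49583, ln C = (120.0000·-8.4590 − 22.0000·-50.5190)/236.0000 = 0.40820.

k = -0.4958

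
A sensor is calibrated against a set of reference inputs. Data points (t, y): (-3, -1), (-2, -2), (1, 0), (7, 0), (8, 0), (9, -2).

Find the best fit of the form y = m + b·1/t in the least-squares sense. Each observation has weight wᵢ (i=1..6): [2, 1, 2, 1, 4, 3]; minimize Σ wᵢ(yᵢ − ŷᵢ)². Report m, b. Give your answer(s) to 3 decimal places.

m = -0.911, b = 1.022

Sums needed: Σwᵢ·1 = 13, Σwᵢ·1/t = 38/21, Σwᵢ·1/t·1/t = 54871/21168.
Right-hand side: Σwᵢ·y = -10, Σwᵢ·1/t·y = 1.
Δ = 13·(54871/21168) − (38/21)² = 644011/21168.
m = ((-10)·(54871/21168) − (38/21)·1)/(644011/21168) = -587014/644011; b = (13·1 − (38/21)·(-10))/(644011/21168) = 658224/644011.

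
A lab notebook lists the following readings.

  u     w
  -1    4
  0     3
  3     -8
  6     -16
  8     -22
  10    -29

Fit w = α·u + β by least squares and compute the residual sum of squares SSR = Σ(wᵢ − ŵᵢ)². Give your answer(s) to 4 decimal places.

SSR = 3.2192

Normal-equation sums: Σu·u = 210, Σu = 26, Σ1 = 6.
For Aᵀw: Σu·w = -590, Σw = -68.
Determinant 210·6 − 26² = 584.
α = ((-590)·6 − 26·(-68))/584 = -443/146; β = (210·(-68) − 26·(-590))/584 = 265/146.
Residuals: -62/73, 173/146, -52/73, 57/146, 67/146, -69/146; SSR = 235/73.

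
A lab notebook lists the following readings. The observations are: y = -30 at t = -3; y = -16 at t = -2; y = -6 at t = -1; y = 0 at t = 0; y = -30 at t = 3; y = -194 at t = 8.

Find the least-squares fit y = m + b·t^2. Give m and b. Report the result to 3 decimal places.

m = -2.579, b = -2.995

With design matrix M, MᵀM = [[6, 87]; [87, 4275]] and Mᵀy = [-276, -13026]ᵀ.
Eliminating b: 4275·(row 1) − 87·(row 2) gives 18081·m = 4275·(-276) − 87·(-13026) = -46638, so m = -5182/2009.
Then b = ((-13026) − 87·(-5182/2009))/4275 = -6016/2009.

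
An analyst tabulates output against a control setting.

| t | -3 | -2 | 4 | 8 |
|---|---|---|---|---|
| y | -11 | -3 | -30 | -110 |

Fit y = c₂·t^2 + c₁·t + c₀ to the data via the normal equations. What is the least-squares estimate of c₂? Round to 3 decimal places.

Entries of AᵀA: Σt^2·t^2 = 4449, Σt^2·t = 541, Σt^2 = 93, Σt·t = 93, Σt = 7, Σ1 = 4.
For Aᵀy: Σt^2·y = -7631, Σt·y = -961, Σy = -154.
Inverting the 3×3 Gram matrix, [c₂, c₁, c₀]ᵀ = [-1927/1223, -24593/20791, 4231/20791]ᵀ.

c₂ = -1.576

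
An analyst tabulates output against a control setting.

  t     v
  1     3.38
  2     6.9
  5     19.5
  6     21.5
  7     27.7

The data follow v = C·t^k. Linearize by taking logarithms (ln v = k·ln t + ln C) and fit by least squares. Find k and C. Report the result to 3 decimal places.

With ln vᵢ as the transformed response and ln tᵢ as the regressor:
Sums: Σln t = 6.0403, Σ(ln t)² = 10.0677, Σln v = 12.5093, Σln t·ln v = 18.0799.
Normal system: [[10.0677, 6.0403]; [6.0403, 5]]·[k, ln C]ᵀ = [18.0799, 12.5093]ᵀ.
Δ = 10.0677·5 − (6.0403)² = 13.8539; k = (18.0799·5 − 6.0403·12.5093)/13.8539 = 1.07121, ln C = (10.0677·12.5093 − 6.0403·18.0799)/13.8539 = 1.20778, so C = exp(1.20778) = 3.34606.

k = 1.071, C = 3.346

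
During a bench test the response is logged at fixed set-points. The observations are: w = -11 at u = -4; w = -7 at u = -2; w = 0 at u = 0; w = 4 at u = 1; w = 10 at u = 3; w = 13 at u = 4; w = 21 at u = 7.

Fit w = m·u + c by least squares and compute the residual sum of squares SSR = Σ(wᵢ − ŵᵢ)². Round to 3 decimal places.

SSR = 3.659

Setting ∂/∂m … = 0 gives: 95·m + 9·c = 291;  9·m + 7·c = 30.
Determinant 95·7 − 9² = 584.
m = (291·7 − 9·30)/584 = 1767/584; c = (95·30 − 9·291)/584 = 231/584.
Residuals: 413/584, -785/584, -231/584, 169/292, 77/146, 293/584, -42/73; SSR = 2137/584.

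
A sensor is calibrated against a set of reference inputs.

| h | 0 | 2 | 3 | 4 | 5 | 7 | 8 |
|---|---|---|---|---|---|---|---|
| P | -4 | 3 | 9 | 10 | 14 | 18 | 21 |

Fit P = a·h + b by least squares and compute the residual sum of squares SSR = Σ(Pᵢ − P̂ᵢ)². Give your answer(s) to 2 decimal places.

SSR = 11.32

The normal equations are: 167·a + 29·b = 437;  29·a + 7·b = 71.
(Σh·h = 167, Σh = 29, Σ1 = 7, Σh·P = 437, ΣP = 71.)
det = 167·7 − 29² = 328.
a = (437·7 − 29·71)/328 = 125/41; b = (167·71 − 29·437)/328 = -102/41.
Residuals: -62/41, -25/41, 96/41, 12/41, 51/41, -35/41, -37/41; SSR = 464/41.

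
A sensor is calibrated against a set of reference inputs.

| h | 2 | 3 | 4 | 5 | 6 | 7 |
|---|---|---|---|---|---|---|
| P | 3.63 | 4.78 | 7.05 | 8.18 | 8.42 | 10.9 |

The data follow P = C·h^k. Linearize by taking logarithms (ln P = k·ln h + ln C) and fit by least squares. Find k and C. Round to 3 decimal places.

Let Y = ln P. Fitting Y = k·ln h + ln C by least squares:
Σln h = 8.5252, Σ(ln h)² = 13.1965, Σln P = 11.4278, Σln h·ln P = 17.1682.
Equations: 13.1965·k + 8.5252·ln C = 17.1682;  8.5252·k + 6·ln C = 11.4278.
Slope k = (n·Σln h·ln P − Σln h·Σln P)/(n·Σ(ln h)² − (Σln h)²) = (6·17.1682 − 8.5252·11.4278)/6.5005 = 0.85928; ln C = (Σln P − k·Σln h)/n = 0.68371, so C = exp(0.68371) = 1.98121.

k = 0.859, C = 1.981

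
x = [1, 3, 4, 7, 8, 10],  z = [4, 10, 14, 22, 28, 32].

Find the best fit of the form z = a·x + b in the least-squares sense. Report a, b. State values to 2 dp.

Normal-equation sums: Σx·x = 239, Σx = 33, Σ1 = 6.
Moment sums: Σx·z = 788, Σz = 110.
So AᵀA·[a, b]ᵀ = Aᵀz: [[239, 33]; [33, 6]]·[a, b]ᵀ = [788, 110]ᵀ.
det = 239·6 − 33² = 345.
a = (788·6 − 33·110)/345 = 366/115; b = (239·110 − 33·788)/345 = 286/345.

a = 3.18, b = 0.83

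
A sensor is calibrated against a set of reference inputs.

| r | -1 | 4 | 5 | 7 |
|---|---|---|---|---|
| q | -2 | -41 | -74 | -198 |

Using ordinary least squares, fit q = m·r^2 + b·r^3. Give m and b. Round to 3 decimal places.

The normal equations are: 3283·m + 20955·b = -12210;  20955·m + 137371·b = -79786.
Determinant 3283·137371 − 20955² = 11876968.
m = ((-12210)·137371 − 20955·(-79786))/11876968 = -673035/1484621; b = (3283·(-79786) − 20955·(-12210))/11876968 = -759611/1484621.

m = -0.453, b = -0.512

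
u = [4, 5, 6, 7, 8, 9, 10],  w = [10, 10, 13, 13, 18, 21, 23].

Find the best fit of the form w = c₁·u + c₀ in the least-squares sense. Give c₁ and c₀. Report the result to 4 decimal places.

The normal system XᵀX·[c₁, c₀]ᵀ = Xᵀw is [[371, 49]; [49, 7]]·[c₁, c₀]ᵀ = [822, 108]ᵀ.
det = 371·7 − 49² = 196.
c₁ = (822·7 − 49·108)/196 = 33/14; c₀ = (371·108 − 49·822)/196 = -15/14.

c₁ = 2.3571, c₀ = -1.0714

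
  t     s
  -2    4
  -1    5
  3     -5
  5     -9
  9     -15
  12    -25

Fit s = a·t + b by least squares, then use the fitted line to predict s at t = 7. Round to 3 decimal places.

The normal system AᵀA·[a, b]ᵀ = Aᵀs is [[264, 26]; [26, 6]]·[a, b]ᵀ = [-508, -45]ᵀ.
Determinant 264·6 − 26² = 908.
a = ((-508)·6 − 26·(-45))/908 = -939/454; b = (264·(-45) − 26·(-508))/908 = 332/227.
At t = 7: ŝ = (-939/454)·(7) + (332/227)·(1) = -5909/454.

ŝ = -13.015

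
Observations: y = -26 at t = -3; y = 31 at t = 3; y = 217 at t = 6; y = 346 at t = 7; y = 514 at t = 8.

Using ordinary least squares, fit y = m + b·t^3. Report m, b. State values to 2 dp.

Entries of MᵀM: Σ1 = 5, Σt^3 = 1071, Σt^3·t^3 = 427907.
Moment sums: Σy = 1082, Σt^3·y = 430257.
MᵀM·[m, b]ᵀ = Mᵀy becomes [[5, 1071]; [1071, 427907]]·[m, b]ᵀ = [1082, 430257]ᵀ.
Determinant 5·427907 − 1071² = 992494.
m = (1082·427907 − 1071·430257)/992494 = 128831/58382; b = (5·430257 − 1071·1082)/992494 = 992463/992494.

m = 2.21, b = 1.00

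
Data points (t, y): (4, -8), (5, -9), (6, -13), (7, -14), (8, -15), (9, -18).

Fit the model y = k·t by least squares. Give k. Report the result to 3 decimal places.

Forming XᵀX = [[271]] and Xᵀy = [-535]ᵀ gives XᵀX·[k]ᵀ = Xᵀy.
Hence k = -535 / 271 ≈ -1.97417.

k = -1.974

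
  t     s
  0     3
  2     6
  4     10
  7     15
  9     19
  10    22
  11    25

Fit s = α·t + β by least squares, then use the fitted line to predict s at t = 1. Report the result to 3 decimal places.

ŝ = 4.241

Setting ∂/∂α … = 0 gives: 371·α + 43·β = 823;  43·α + 7·β = 100.
(Σt·t = 371, Σt = 43, Σ1 = 7, Σt·s = 823, Σs = 100.)
Eliminating β: 7·(row 1) − 43·(row 2) gives 748·α = 7·823 − 43·100 = 1461, so α = 1461/748.
Then β = (100 − 43·(1461/748))/7 = 1711/748.
At t = 1: ŝ = (1461/748)·(1) + (1711/748)·(1) = 793/187.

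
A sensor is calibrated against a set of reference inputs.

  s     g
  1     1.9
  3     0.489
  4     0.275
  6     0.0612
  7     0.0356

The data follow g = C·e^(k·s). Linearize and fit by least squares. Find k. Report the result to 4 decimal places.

k = -0.6713

With ln gᵢ as the transformed response and sᵢ as the regressor:
Σs = 21.0000, Σ(s)² = 111.0000, Σln g = -7.4935, Σs·ln g = -46.7778.
Normal system: [[111.0000, 21.0000]; [21.0000, 5]]·[k, ln C]ᵀ = [-46.7778, -7.4935]ᵀ.
Δ = 111.0000·5 − (21.0000)² = 114.0000; k = (-46.7778·5 − 21.0000·-7.4935)/114.0000 = -0.67127, ln C = (111.0000·-7.4935 − 21.0000·-46.7778)/114.0000 = 1.32062.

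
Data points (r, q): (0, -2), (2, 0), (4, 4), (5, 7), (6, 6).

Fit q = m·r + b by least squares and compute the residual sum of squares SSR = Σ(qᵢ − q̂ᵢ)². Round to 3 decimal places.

The normal system AᵀA·[m, b]ᵀ = Aᵀq is [[81, 17]; [17, 5]]·[m, b]ᵀ = [87, 15]ᵀ.
Δ = 81·5 − 17² = 116.
m = (87·5 − 17·15)/116 = 45/29; b = (81·15 − 17·87)/116 = -66/29.
Residuals: 8/29, -24/29, 2/29, 44/29, -30/29; SSR = 120/29.

SSR = 4.138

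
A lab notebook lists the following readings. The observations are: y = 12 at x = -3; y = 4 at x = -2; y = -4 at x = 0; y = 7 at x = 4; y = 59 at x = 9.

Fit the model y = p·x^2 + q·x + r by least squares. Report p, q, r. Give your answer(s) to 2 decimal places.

p = 0.95, q = -1.70, r = -2.67

The normal system MᵀM·[p, q, r]ᵀ = Mᵀy is [[6914, 758, 110]; [758, 110, 8]; [110, 8, 5]]·[p, q, r]ᵀ = [5015, 515, 78]ᵀ.
Inverting the 3×3 Gram matrix, [p, q, r]ᵀ = [19493/20436, -34679/20436, -9093/3406]ᵀ.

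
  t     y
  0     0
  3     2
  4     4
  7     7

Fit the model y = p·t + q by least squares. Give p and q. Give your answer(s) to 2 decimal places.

p = 1.02, q = -0.32

From the data, Σt·t = 74, Σt = 14, Σ1 = 4.
Moment sums: Σt·y = 71, Σy = 13.
Normal equations: [[74, 14]; [14, 4]]·[p, q]ᵀ = [71, 13]ᵀ.
Determinant 74·4 − 14² = 100.
p = (71·4 − 14·13)/100 = 51/50; q = (74·13 − 14·71)/100 = -8/25.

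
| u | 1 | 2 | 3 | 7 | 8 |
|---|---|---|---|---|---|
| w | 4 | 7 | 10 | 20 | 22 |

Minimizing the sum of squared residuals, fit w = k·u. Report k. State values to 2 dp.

k = 2.87

The normal equations are: 127·k = 364.
(Σu·u = 127, Σu·w = 364.)
k = 364/127 = 2.86614.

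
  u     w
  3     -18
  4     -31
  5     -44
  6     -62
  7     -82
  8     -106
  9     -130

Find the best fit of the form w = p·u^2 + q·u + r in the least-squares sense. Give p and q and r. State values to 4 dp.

The normal system MᵀM·[p, q, r]ᵀ = Mᵀw is [[15316, 2016, 280]; [2016, 280, 42]; [280, 42, 7]]·[p, q, r]ᵀ = [-25322, -3362, -473]ᵀ.
Solving the 3×3 system (Gaussian elimination) gives p = -19/14, q = -17/7, r = 9/7.

p = -1.3571, q = -2.4286, r = 1.2857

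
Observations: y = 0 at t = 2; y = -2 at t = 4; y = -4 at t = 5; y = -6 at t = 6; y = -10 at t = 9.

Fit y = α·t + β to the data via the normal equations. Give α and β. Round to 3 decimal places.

α = -1.478, β = 3.284

Entries of MᵀM: Σt·t = 162, Σt = 26, Σ1 = 5.
For Mᵀy: Σt·y = -154, Σy = -22.
Normal equations: [[162, 26]; [26, 5]]·[α, β]ᵀ = [-154, -22]ᵀ.
Eliminating β: 5·(row 1) − 26·(row 2) gives 134·α = 5·(-154) − 26·(-22) = -198, so α = -99/67.
Then β = ((-22) − 26·(-99/67))/5 = 220/67.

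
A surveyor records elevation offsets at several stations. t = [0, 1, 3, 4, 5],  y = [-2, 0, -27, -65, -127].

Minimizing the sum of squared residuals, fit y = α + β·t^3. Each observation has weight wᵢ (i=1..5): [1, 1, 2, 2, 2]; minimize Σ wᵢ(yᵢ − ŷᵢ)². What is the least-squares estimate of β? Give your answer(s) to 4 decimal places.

Entries of MᵀWM: Σwᵢ·1 = 8, Σwᵢ·t^3 = 433, Σwᵢ·t^3·t^3 = 40901.
For MᵀWy: Σwᵢ·y = -440, Σwᵢ·t^3·y = -41528.
MᵀWM·[α, β]ᵀ = MᵀWy becomes [[8, 433]; [433, 40901]]·[α, β]ᵀ = [-440, -41528]ᵀ.
det = 8·40901 − 433² = 139719.
α = ((-440)·40901 − 433·(-41528))/139719 = -14816/139719; β = (8·(-41528) − 433·(-440))/139719 = -141704/139719.

β = -1.0142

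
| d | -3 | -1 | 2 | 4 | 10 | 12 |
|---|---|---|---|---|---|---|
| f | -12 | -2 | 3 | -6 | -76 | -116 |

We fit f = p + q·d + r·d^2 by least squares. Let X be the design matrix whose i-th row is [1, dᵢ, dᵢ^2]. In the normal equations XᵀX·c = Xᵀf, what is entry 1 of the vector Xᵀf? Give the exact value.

-209

Entry 1 ↔ basis 1, so (Xᵀf)_{1} = Σᵢ fᵢ = (1)·(-12) + (1)·(-2) + (1)·(3) + (1)·(-6) + (1)·(-76) + (1)·(-116) = -209.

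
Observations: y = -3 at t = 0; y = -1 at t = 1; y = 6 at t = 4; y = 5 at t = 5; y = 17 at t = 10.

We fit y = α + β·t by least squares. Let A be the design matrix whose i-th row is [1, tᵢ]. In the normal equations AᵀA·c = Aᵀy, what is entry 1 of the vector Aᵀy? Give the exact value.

24

Entry 1 ↔ basis 1, so (Aᵀy)_{1} = Σᵢ yᵢ = (1)·(-3) + (1)·(-1) + (1)·(6) + (1)·(5) + (1)·(17) = 24.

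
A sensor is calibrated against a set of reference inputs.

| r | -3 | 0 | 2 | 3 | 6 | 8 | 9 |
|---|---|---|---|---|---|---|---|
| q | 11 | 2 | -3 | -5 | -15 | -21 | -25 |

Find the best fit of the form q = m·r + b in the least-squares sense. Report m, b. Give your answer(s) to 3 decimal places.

m = -2.964, b = 2.584

Forming MᵀM = [[203, 25]; [25, 7]] and Mᵀq = [-537, -56]ᵀ gives MᵀM·[m, b]ᵀ = Mᵀq.
det = 203·7 − 25² = 796.
m = ((-537)·7 − 25·(-56))/796 = -2359/796; b = (203·(-56) − 25·(-537))/796 = 2057/796.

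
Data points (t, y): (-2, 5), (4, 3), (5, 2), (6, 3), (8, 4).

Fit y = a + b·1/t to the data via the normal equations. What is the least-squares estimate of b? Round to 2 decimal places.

The normal equations are: 5·a + (29/120)·b = 17;  (29/120)·a + (5701/14400)·b = -7/20.
Eliminating b: (5701/14400)·(row 1) − (29/120)·(row 2) gives (1729/900)·a = (5701/14400)·17 − (29/120)·(-7/20) = 19627/2880, so a = 5165/1456.
Then b = ((-7/20) − (29/120)·(5165/1456))/(5701/14400) = -555/182.

b = -3.05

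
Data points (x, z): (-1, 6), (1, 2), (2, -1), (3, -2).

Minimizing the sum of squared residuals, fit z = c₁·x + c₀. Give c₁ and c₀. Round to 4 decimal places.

c₁ = -2.0857, c₀ = 3.8571

The normal system MᵀM·[c₁, c₀]ᵀ = Mᵀz is [[15, 5]; [5, 4]]·[c₁, c₀]ᵀ = [-12, 5]ᵀ.
Determinant 15·4 − 5² = 35.
c₁ = ((-12)·4 − 5·5)/35 = -73/35; c₀ = (15·5 − 5·(-12))/35 = 27/7.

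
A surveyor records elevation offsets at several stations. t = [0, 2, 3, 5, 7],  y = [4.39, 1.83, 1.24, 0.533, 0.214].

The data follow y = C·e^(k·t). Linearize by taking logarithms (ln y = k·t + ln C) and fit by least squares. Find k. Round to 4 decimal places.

k = -0.4287

Let Y = ln y. Fitting Y = k·t + ln C by least squares:
Σt = 17.0000, Σ(t)² = 87.0000, Σln y = 0.1277, Σt·ln y = -12.0847.
Normal system: [[87.0000, 17.0000]; [17.0000, 5]]·[k, ln C]ᵀ = [-12.0847, 0.1277]ᵀ.
Δ = 87.0000·5 − (17.0000)² = 146.0000; k = (-12.0847·5 − 17.0000·0.1277)/146.0000 = -0.42873, ln C = (87.0000·0.1277 − 17.0000·-12.0847)/146.0000 = 1.48324.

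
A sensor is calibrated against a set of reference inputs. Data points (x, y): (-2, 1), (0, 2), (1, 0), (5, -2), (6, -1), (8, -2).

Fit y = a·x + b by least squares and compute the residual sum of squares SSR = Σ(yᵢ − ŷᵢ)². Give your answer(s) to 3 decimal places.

SSR = 3.018

AᵀA·[a, b]ᵀ = Aᵀy reads: 130·a + 18·b = -34;  18·a + 6·b = -2.
Eliminating b: 6·(row 1) − 18·(row 2) gives 456·a = 6·(-34) − 18·(-2) = -168, so a = -7/19.
Then b = ((-2) − 18·(-7/19))/6 = 44/57.
Residuals: -29/57, 70/57, -23/57, -53/57, 25/57, 10/57; SSR = 172/57.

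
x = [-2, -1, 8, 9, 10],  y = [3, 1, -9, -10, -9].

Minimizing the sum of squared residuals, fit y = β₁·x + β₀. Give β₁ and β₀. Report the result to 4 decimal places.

β₁ = -1.0668, β₀ = 0.3205

With design matrix M, MᵀM = [[250, 24]; [24, 5]] and Mᵀy = [-259, -24]ᵀ.
Determinant 250·5 − 24² = 674.
β₁ = ((-259)·5 − 24·(-24))/674 = -719/674; β₀ = (250·(-24) − 24·(-259))/674 = 108/337.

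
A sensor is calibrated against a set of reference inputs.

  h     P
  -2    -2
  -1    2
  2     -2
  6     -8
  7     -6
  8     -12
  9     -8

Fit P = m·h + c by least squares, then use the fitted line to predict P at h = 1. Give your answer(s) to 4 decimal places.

With design matrix X, XᵀX = [[239, 29]; [29, 7]] and XᵀP = [-260, -36]ᵀ.
Determinant 239·7 − 29² = 832.
m = ((-260)·7 − 29·(-36))/832 = -97/104; c = (239·(-36) − 29·(-260))/832 = -133/104.
At h = 1: P̂ = (-97/104)·(1) + (-133/104)·(1) = -115/52.

P̂ = -2.2115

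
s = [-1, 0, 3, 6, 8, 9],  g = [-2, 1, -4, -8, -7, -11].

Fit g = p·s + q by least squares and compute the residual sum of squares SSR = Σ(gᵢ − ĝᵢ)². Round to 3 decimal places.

SSR = 13.896

Normal-equation sums: Σs·s = 191, Σs = 25, Σ1 = 6.
And Σs·g = -213, Σg = -31.
AᵀA·[p, q]ᵀ = Aᵀg becomes [[191, 25]; [25, 6]]·[p, q]ᵀ = [-213, -31]ᵀ.
Eliminating q: 6·(row 1) − 25·(row 2) gives 521·p = 6·(-213) − 25·(-31) = -503, so p = -503/521.
Then q = ((-31) − 25·(-503/521))/6 = -596/521.
Residuals: -949/521, 1117/521, 21/521, -554/521, 973/521, -608/521; SSR = 7240/521.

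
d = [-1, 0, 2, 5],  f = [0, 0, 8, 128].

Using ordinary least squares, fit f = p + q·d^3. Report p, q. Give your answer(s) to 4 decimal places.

The normal equations are: 4·p + 132·q = 136;  132·p + 15690·q = 16064.
Eliminating q: 15690·(row 1) − 132·(row 2) gives 45336·p = 15690·136 − 132·16064 = 13392, so p = 558/1889.
Then q = (16064 − 132·(558/1889))/15690 = 5788/5667.

p = 0.2954, q = 1.0214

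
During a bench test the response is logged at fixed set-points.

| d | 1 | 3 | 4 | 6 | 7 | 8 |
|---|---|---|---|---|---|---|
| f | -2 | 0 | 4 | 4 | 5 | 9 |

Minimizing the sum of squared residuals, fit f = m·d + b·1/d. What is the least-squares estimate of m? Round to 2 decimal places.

With design matrix M, MᵀM = [[175, 6]; [6, 34925/28224]] and Mᵀf = [145, 253/168]ᵀ.
Eliminating b: (34925/28224)·(row 1) − 6·(row 2) gives (727973/4032)·m = (34925/28224)·145 − 6·(253/168) = 4809101/28224, so m = 4809101/5095811.
Then b = ((253/168) − 6·(4809101/5095811))/(34925/28224) = -2445240/727973.

m = 0.94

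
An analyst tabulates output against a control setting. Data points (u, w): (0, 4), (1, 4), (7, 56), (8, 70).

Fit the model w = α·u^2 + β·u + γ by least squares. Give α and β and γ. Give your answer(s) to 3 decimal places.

α = 1.000, β = 0.400, γ = 3.400

Forming XᵀX = [[6498, 856, 114]; [856, 114, 16]; [114, 16, 4]] and Xᵀw = [7228, 956, 134]ᵀ gives XᵀX·[α, β, γ]ᵀ = Xᵀw.
Row-reducing yields α = 1, β = 2/5, γ = 17/5.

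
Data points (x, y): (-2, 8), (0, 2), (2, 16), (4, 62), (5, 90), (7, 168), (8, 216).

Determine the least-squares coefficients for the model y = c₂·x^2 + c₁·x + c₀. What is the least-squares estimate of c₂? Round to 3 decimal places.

c₂ = 3.035

Forming MᵀM = [[7410, 1044, 162]; [1044, 162, 24]; [162, 24, 7]] and Mᵀy = [25394, 3618, 562]ᵀ gives MᵀM·[c₂, c₁, c₀]ᵀ = Mᵀy.
Solving the 3×3 system (Gaussian elimination) gives c₂ = 31351/10329, c₁ = 8993/3443, c₀ = 340/313.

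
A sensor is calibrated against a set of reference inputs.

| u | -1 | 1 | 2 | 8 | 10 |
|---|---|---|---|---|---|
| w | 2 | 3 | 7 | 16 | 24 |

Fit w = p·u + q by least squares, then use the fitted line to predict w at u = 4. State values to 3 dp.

ŵ = 10.400

The normal equations are: 170·p + 20·q = 383;  20·p + 5·q = 52.
(Σu·u = 170, Σu = 20, Σ1 = 5, Σu·w = 383, Σw = 52.)
Determinant 170·5 − 20² = 450.
p = (383·5 − 20·52)/450 = 35/18; q = (170·52 − 20·383)/450 = 118/45.
At u = 4: ŵ = (35/18)·(4) + (118/45)·(1) = 52/5.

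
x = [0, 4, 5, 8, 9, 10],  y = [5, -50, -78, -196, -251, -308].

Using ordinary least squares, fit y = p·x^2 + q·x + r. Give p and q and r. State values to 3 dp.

Normal-equation sums: Σx^2·x^2 = 21538, Σx^2·x = 2430, Σx^2 = 286, Σx·x = 286, Σx = 36, Σ1 = 6.
Moment sums: Σx^2·y = -66425, Σx·y = -7497, Σy = -878.
So AᵀA·[p, q, r]ᵀ = Aᵀy: [[21538, 2430, 286]; [2430, 286, 36]; [286, 36, 6]]·[p, q, r]ᵀ = [-66425, -7497, -878]ᵀ.
Row-reducing yields p = -13784/4669, q = -16155/9338, r = 768/161.

p = -2.952, q = -1.730, r = 4.770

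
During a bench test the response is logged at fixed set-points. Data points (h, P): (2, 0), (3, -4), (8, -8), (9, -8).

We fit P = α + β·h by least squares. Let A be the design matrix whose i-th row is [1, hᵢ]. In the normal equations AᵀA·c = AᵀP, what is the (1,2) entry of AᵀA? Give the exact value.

Row 1 ↔ basis 1, column 2 ↔ basis h, so (AᵀA)_{1,2} = Σᵢ h = (1)·(2) + (1)·(3) + (1)·(8) + (1)·(9) = 22.

22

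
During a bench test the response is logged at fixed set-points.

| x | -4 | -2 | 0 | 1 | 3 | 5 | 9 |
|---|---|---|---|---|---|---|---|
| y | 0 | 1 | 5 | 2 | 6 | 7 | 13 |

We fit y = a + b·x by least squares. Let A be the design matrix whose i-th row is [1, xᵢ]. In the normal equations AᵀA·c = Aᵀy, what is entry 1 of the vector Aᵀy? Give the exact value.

34

Entry 1 ↔ basis 1, so (Aᵀy)_{1} = Σᵢ yᵢ = (1)·(0) + (1)·(1) + (1)·(5) + (1)·(2) + (1)·(6) + (1)·(7) + (1)·(13) = 34.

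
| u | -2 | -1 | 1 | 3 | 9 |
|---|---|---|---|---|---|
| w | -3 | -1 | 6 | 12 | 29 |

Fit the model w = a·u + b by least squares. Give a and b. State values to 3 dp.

Entries of MᵀM: Σu·u = 96, Σu = 10, Σ1 = 5.
Moment sums: Σu·w = 310, Σw = 43.
MᵀM·[a, b]ᵀ = Mᵀw becomes [[96, 10]; [10, 5]]·[a, b]ᵀ = [310, 43]ᵀ.
Determinant 96·5 − 10² = 380.
a = (310·5 − 10·43)/380 = 56/19; b = (96·43 − 10·310)/380 = 257/95.

a = 2.947, b = 2.705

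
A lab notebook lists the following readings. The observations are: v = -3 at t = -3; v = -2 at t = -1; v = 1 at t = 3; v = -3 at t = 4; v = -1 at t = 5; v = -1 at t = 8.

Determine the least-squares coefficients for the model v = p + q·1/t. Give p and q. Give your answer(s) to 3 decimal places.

Entries of XᵀX: Σ1 = 6, Σ1/t = -17/40, Σ1/t·1/t = 19301/14400.
Right-hand side: Σv = -9, Σ1/t·v = 271/120.
Normal equations: [[6, -17/40]; [-17/40, 19301/14400]]·[p, q]ᵀ = [-9, 271/120]ᵀ.
Δ = 6·(19301/14400) − (-17/40)² = 7547/960.
p = ((-9)·(19301/14400) − (-17/40)·(271/120))/(7547/960) = -53296/37735; q = (6·(271/120) − (-17/40)·(-9))/(7547/960) = 9336/7547.

p = -1.412, q = 1.237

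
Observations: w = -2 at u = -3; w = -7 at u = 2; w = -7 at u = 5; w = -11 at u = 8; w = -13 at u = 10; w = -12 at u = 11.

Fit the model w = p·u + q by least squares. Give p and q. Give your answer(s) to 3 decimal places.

p = -0.756, q = -4.508

Forming XᵀX = [[323, 33]; [33, 6]] and Xᵀw = [-393, -52]ᵀ gives XᵀX·[p, q]ᵀ = Xᵀw.
Determinant 323·6 − 33² = 849.
p = ((-393)·6 − 33·(-52))/849 = -214/283; q = (323·(-52) − 33·(-393))/849 = -3827/849.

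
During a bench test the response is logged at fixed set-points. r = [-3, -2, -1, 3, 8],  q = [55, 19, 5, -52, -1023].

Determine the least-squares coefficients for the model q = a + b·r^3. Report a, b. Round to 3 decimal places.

a = 2.233, b = -2.002

The normal equations are: 5·a + 503·b = -996;  503·a + 263667·b = -526822.
Eliminating b: 263667·(row 1) − 503·(row 2) gives 1065326·a = 263667·(-996) − 503·(-526822) = 2379134, so a = 1189567/532663.
Then b = ((-526822) − 503·(1189567/532663))/263667 = -1066561/532663.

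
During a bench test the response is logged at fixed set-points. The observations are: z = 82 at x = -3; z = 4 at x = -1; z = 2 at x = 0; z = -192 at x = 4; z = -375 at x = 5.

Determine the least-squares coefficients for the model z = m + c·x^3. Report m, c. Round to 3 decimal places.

m = 1.131, c = -3.010

With design matrix A, AᵀA = [[5, 161]; [161, 20451]] and Aᵀz = [-479, -61381]ᵀ.
Eliminating c: 20451·(row 1) − 161·(row 2) gives 76334·m = 20451·(-479) − 161·(-61381) = 86312, so m = 43156/38167.
Then c = ((-61381) − 161·(43156/38167))/20451 = -114893/38167.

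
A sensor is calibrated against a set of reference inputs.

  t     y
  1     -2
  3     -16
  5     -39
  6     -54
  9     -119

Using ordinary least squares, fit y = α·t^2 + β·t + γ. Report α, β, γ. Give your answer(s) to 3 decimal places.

α = -1.357, β = -0.985, γ = -0.032

MᵀM·[α, β, γ]ᵀ = Mᵀy reads: 8564·α + 1098·β + 152·γ = -12704;  1098·α + 152·β + 24·γ = -1640;  152·α + 24·β + 5·γ = -230.
Inverting the 3×3 Gram matrix, [α, β, γ]ᵀ = [-5308/3913, -3856/3913, -18/559]ᵀ.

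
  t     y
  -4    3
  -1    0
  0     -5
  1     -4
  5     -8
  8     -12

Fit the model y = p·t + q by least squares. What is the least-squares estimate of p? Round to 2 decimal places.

p = -1.21

Normal-equation sums: Σt·t = 107, Σt = 9, Σ1 = 6.
For Mᵀy: Σt·y = -152, Σy = -26.
Eliminating q: 6·(row 1) − 9·(row 2) gives 561·p = 6·(-152) − 9·(-26) = -678, so p = -226/187.
Then q = ((-26) − 9·(-226/187))/6 = -1414/561.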